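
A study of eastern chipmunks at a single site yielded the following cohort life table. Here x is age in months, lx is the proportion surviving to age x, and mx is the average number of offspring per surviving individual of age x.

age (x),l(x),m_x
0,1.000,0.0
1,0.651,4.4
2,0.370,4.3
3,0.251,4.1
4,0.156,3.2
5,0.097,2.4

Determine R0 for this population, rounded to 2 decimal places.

6.22

lx·mx by age: 0, 2.8644, 1.591, 1.0291, 0.4992, 0.2328
R0 = Σ lx·mx = 6.2165 → 6.22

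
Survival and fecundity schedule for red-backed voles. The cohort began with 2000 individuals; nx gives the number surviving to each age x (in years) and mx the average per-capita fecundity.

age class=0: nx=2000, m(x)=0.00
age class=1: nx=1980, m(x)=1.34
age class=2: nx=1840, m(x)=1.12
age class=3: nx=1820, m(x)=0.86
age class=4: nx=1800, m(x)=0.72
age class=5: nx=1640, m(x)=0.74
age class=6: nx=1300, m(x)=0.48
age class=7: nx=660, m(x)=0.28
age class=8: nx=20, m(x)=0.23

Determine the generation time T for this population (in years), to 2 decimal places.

2.89

lx = nx/n0 = nx/2000: 1, 0.99, 0.92, 0.91, 0.9, 0.82, 0.65, 0.33, 0.01
lx·mx: 0, 1.3266, 1.0304, 0.7826, 0.648, 0.6068, 0.312, 0.0924, 0.0023 → R0 = 4.8011
x·lx·mx: 0, 1.3266, 2.0608, 2.3478, 2.592, 3.034, 1.872, 0.6468, 0.0184 → Σ = 13.8984
T = 13.8984 / 4.8011 = 2.894837… → 2.89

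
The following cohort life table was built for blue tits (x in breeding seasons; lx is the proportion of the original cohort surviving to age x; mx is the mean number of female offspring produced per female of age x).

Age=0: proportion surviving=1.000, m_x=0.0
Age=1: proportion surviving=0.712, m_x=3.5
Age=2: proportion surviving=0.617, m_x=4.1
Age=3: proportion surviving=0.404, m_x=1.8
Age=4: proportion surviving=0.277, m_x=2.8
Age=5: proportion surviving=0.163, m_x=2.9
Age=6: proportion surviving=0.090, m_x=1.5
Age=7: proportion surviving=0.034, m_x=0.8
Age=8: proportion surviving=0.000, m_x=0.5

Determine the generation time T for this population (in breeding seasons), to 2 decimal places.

lx·mx: 0, 2.492, 2.5297, 0.7272, 0.7756, 0.4727, 0.135, 0.0272, 0 → R0 = 7.1594
x·lx·mx: 0, 2.492, 5.0594, 2.1816, 3.1024, 2.3635, 0.81, 0.1904, 0 → Σ = 16.1993
T = 16.1993 / 7.1594 = 2.262662… → 2.26

2.26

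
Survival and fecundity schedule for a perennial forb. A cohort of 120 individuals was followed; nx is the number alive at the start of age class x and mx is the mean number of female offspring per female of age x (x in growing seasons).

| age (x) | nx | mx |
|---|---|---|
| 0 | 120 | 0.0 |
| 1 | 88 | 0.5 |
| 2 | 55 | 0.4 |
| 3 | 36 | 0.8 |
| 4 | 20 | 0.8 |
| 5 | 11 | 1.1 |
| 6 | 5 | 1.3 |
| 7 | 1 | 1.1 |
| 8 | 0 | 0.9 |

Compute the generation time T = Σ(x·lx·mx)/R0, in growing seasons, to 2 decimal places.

2.65

lx = nx/n0 = nx/120: 1, 0.73333…, 0.45833…, 0.3, 0.16667…, 0.09167…, 0.04167…, 0.00833…, 0
lx·mx: 0, 0.366667…, 0.183333…, 0.24, 0.133333…, 0.100833…, 0.054167…, 0.009167…, 0 → R0 = 1.0875…
x·lx·mx: 0, 0.366667…, 0.366667…, 0.72, 0.533333…, 0.504167…, 0.325…, 0.064167…, 0 → Σ = 2.88…
T = 2.88… / 1.0875… = 2.648276… → 2.65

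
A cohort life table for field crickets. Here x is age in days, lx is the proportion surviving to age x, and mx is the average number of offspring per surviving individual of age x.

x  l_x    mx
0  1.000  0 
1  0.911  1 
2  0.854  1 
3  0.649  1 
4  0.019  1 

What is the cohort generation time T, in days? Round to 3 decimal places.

1.908

lx·mx: 0, 0.911, 0.854, 0.649, 0.019 → R0 = 2.433
x·lx·mx: 0, 0.911, 1.708, 1.947, 0.076 → Σ = 4.642
T = 4.642 / 2.433 = 1.907933… → 1.908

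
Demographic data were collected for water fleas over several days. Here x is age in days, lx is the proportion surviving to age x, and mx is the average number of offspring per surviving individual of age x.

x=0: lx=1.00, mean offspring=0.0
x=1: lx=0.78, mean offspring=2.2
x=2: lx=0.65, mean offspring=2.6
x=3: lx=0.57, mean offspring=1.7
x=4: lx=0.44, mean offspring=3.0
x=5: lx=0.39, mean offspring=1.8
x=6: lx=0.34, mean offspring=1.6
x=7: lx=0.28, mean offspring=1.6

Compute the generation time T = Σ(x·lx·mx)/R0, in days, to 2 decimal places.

lx·mx: 0, 1.716, 1.69, 0.969, 1.32, 0.702, 0.544, 0.448 → R0 = 7.389
x·lx·mx: 0, 1.716, 3.38, 2.907, 5.28, 3.51, 3.264, 3.136 → Σ = 23.193
T = 23.193 / 7.389 = 3.138855… → 3.14

3.14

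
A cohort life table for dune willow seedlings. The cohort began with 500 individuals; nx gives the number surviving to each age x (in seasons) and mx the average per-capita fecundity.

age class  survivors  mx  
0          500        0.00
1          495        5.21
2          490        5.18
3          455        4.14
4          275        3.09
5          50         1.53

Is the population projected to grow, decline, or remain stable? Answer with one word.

growing

lx = nx/n0 = nx/500: 1, 0.99, 0.98, 0.91, 0.55, 0.1
R0 = Σ lx·mx = 0 + 5.1579 + 5.0764 + 3.7674 + 1.6995 + 0.153 = 15.8542
R0 > 1, so the population is growing.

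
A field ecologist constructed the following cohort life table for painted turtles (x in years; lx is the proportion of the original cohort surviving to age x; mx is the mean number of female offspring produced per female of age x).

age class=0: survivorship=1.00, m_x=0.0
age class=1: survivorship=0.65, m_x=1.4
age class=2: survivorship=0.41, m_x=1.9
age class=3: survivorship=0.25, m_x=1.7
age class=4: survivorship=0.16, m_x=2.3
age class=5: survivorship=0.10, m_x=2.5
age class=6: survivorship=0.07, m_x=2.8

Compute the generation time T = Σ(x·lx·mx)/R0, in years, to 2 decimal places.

2.61

lx·mx: 0, 0.91, 0.779, 0.425, 0.368, 0.25, 0.196 → R0 = 2.928
x·lx·mx: 0, 0.91, 1.558, 1.275, 1.472, 1.25, 1.176 → Σ = 7.641
T = 7.641 / 2.928 = 2.609631… → 2.61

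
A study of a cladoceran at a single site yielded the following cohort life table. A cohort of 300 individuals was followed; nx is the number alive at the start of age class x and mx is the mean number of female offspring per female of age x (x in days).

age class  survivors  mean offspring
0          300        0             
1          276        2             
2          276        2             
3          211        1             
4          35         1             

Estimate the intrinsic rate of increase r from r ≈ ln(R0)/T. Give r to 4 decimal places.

lx = nx/n0 = nx/300: 1, 0.92, 0.92, 0.70333…, 0.11667…
R0 = Σ lx·mx = 0 + 1.84 + 1.84 + 0.70333… + 0.11667… = 4.5…
Σ x·lx·mx = 8.096667…; T = 8.096667…/4.5… = 1.79926…
r ≈ ln(R0)/T = ln(4.5…)/1.79926… = 0.835943… → 0.8359

0.8359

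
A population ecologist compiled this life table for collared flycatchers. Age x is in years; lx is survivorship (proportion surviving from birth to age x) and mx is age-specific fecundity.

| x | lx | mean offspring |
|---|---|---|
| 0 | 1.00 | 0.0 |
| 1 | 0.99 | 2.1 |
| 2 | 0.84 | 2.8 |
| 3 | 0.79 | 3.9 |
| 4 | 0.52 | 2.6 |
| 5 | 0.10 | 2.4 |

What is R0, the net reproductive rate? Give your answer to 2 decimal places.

9.10

lx·mx by age: 0, 2.079, 2.352, 3.081, 1.352, 0.24
R0 = Σ lx·mx = 9.104 → 9.10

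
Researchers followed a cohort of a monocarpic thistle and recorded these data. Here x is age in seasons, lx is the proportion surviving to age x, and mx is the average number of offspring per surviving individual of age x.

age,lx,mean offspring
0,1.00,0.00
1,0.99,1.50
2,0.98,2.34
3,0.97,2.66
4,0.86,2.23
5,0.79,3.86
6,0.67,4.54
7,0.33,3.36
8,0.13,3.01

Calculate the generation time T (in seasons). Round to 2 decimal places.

4.15

lx·mx: 0, 1.485, 2.2932, 2.5802, 1.9178, 3.0494, 3.0418, 1.1088, 0.3913 → R0 = 15.8675
x·lx·mx: 0, 1.485, 4.5864, 7.7406, 7.6712, 15.247, 18.2508, 7.7616, 3.1304 → Σ = 65.873
T = 65.873 / 15.8675 = 4.151442… → 4.15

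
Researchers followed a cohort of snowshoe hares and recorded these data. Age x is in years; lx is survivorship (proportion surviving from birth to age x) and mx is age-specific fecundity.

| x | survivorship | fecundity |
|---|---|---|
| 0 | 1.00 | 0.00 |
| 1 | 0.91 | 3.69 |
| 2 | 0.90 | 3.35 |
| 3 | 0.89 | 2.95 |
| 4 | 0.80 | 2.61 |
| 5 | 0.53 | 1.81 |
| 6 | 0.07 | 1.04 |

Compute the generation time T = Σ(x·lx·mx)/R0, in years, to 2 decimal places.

2.55

lx·mx: 0, 3.3579, 3.015, 2.6255, 2.088, 0.9593, 0.0728 → R0 = 12.1185
x·lx·mx: 0, 3.3579, 6.03, 7.8765, 8.352, 4.7965, 0.4368 → Σ = 30.8497
T = 30.8497 / 12.1185 = 2.54567… → 2.55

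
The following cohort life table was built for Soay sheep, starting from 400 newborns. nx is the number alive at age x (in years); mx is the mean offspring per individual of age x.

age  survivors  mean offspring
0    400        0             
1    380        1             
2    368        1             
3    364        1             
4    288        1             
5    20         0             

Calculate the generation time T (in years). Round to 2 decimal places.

lx = nx/n0 = nx/400: 1, 0.95, 0.92, 0.91, 0.72, 0.05
lx·mx: 0, 0.95, 0.92, 0.91, 0.72, 0 → R0 = 3.5
x·lx·mx: 0, 0.95, 1.84, 2.73, 2.88, 0 → Σ = 8.4
T = 8.4 / 3.5 = 2.4 → 2.40

2.40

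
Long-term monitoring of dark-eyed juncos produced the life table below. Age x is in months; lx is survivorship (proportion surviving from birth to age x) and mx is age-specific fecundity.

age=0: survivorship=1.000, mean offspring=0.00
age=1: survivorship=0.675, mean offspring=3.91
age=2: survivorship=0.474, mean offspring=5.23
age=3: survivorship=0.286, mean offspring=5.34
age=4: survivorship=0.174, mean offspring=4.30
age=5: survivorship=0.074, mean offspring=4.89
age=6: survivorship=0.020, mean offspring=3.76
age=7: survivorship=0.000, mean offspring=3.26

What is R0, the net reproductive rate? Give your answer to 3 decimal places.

lx·mx by age: 0, 2.63925, 2.47902, 1.52724, 0.7482, 0.36186, 0.0752, 0
R0 = Σ lx·mx = 7.83077 → 7.831

7.831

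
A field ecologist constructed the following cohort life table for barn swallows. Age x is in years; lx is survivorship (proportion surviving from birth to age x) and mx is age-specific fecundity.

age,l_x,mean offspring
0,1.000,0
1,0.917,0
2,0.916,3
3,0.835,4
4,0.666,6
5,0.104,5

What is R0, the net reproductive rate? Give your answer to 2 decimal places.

lx·mx by age: 0, 0, 2.748, 3.34, 3.996, 0.52
R0 = Σ lx·mx = 10.604 → 10.60

10.60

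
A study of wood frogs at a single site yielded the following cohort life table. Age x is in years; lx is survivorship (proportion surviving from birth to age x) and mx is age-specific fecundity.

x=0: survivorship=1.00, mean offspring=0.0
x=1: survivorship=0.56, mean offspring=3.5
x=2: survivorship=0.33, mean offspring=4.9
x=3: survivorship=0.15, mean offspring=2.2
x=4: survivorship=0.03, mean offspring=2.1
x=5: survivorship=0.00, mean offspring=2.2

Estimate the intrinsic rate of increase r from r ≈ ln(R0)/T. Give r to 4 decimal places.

0.8505

R0 = Σ lx·mx = 0 + 1.96 + 1.617 + 0.33 + 0.063 + 0 = 3.97
Σ x·lx·mx = 6.436; T = 6.436/3.97 = 1.62116…
r ≈ ln(R0)/T = ln(3.97)/1.62116… = 0.850482… → 0.8505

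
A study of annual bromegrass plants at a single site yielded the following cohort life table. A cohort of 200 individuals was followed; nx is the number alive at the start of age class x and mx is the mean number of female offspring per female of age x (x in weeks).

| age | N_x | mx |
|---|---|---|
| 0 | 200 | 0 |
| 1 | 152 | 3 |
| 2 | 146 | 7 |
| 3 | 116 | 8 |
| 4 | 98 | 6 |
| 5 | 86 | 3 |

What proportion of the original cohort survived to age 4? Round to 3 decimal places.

0.490

l_4 = n_4/n_0 = 98/200 = 0.49 → 0.490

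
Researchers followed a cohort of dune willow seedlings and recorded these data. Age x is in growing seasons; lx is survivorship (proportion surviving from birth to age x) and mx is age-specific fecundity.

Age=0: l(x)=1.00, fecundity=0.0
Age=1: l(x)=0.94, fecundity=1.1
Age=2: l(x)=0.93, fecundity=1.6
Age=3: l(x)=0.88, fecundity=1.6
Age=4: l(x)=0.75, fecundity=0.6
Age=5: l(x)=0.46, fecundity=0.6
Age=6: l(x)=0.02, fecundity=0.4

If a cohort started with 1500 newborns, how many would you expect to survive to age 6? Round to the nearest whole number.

30

Expected survivors = N0 · l_6 = 1500 × 0.02 = 30 → 30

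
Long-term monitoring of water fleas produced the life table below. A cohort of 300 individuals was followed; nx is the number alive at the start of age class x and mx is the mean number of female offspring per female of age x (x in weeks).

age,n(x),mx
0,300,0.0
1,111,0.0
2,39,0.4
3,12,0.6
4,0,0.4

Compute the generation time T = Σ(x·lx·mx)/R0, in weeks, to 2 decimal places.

lx = nx/n0 = nx/300: 1, 0.37, 0.13, 0.04, 0
lx·mx: 0, 0, 0.052, 0.024, 0 → R0 = 0.076
x·lx·mx: 0, 0, 0.104, 0.072, 0 → Σ = 0.176
T = 0.176 / 0.076 = 2.315789… → 2.32

2.32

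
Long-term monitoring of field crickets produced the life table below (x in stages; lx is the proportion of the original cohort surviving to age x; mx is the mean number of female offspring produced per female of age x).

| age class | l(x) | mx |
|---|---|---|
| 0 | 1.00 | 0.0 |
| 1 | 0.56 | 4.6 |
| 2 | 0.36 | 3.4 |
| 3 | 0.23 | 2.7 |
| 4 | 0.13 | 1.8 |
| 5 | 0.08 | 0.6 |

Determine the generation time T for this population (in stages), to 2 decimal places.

1.71

lx·mx: 0, 2.576, 1.224, 0.621, 0.234, 0.048 → R0 = 4.703
x·lx·mx: 0, 2.576, 2.448, 1.863, 0.936, 0.24 → Σ = 8.063
T = 8.063 / 4.703 = 1.714438… → 1.71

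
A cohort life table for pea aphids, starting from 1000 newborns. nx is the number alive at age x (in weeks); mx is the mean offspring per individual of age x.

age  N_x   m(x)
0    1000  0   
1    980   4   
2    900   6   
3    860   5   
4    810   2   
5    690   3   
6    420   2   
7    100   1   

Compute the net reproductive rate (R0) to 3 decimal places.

lx = nx/n0 = nx/1000: 1, 0.98, 0.9, 0.86, 0.81, 0.69, 0.42, 0.1
lx·mx by age: 0, 3.92, 5.4, 4.3, 1.62, 2.07, 0.84, 0.1
R0 = Σ lx·mx = 18.25 → 18.250

18.250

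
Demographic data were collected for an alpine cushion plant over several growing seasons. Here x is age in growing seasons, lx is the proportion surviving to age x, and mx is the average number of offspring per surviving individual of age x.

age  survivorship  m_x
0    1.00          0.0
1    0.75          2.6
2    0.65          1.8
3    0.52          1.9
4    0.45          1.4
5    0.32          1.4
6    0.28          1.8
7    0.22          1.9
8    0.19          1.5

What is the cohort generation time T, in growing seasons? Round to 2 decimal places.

lx·mx: 0, 1.95, 1.17, 0.988, 0.63, 0.448, 0.504, 0.418, 0.285 → R0 = 6.393
x·lx·mx: 0, 1.95, 2.34, 2.964, 2.52, 2.24, 3.024, 2.926, 2.28 → Σ = 20.244
T = 20.244 / 6.393 = 3.166588… → 3.17

3.17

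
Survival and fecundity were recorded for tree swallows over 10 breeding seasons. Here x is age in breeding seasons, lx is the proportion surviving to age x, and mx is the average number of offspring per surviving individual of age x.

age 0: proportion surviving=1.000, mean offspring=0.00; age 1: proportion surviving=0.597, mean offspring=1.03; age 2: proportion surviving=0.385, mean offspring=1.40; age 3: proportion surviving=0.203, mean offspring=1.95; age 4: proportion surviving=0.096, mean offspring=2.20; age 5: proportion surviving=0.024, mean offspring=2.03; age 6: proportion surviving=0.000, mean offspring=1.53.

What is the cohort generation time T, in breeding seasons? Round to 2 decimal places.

2.19

lx·mx: 0, 0.61491, 0.539, 0.39585, 0.2112, 0.04872, 0 → R0 = 1.80968
x·lx·mx: 0, 0.61491, 1.078, 1.18755, 0.8448, 0.2436, 0 → Σ = 3.96886
T = 3.96886 / 1.80968 = 2.193128… → 2.19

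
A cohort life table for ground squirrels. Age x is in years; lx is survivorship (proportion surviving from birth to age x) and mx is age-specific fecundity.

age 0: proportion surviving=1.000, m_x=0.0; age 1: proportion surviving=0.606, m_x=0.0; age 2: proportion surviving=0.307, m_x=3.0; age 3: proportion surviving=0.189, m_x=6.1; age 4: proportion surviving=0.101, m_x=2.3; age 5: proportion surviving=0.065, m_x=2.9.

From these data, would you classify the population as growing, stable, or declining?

growing

R0 = Σ lx·mx = 0 + 0 + 0.921 + 1.1529 + 0.2323 + 0.1885 = 2.4947
R0 > 1, so the population is growing.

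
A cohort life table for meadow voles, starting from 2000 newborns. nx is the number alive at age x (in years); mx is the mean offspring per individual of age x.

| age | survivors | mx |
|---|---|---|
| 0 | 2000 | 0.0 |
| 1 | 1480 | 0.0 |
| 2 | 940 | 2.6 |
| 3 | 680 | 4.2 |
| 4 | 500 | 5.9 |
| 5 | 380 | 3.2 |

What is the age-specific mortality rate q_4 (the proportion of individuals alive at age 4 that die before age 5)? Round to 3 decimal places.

0.240

lx = nx/n0 = nx/2000: 1, 0.74, 0.47, 0.34, 0.25, 0.19
q_4 = (l_4 − l_5) / l_4 = (0.25 − 0.19) / 0.25
     = 0.06 / 0.25 = 0.24 → 0.240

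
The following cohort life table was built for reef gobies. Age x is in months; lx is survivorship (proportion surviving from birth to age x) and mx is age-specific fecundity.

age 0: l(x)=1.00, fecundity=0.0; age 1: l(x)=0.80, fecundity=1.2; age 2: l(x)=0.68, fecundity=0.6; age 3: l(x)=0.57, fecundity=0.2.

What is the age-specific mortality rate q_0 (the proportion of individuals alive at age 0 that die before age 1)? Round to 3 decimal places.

q_0 = (l_0 − l_1) / l_0 = (1 − 0.8) / 1
     = 0.2 / 1 = 0.2 → 0.200

0.200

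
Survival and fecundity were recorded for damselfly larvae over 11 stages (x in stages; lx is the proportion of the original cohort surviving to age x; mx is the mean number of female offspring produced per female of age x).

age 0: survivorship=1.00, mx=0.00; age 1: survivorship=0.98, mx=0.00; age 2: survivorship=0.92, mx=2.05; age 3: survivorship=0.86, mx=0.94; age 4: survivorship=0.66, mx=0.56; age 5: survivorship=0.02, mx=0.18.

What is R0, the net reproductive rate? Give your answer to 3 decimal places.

lx·mx by age: 0, 0, 1.886, 0.8084, 0.3696, 0.0036
R0 = Σ lx·mx = 3.0676 → 3.068

3.068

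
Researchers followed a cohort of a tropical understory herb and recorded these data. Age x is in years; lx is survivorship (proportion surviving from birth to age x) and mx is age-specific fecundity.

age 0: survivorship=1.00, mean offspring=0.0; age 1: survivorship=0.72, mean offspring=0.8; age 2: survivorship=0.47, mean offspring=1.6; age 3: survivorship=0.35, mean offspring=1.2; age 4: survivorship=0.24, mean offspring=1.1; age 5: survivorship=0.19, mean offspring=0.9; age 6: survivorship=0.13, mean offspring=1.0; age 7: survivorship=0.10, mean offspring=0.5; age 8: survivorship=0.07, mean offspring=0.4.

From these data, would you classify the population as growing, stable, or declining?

R0 = Σ lx·mx = 0 + 0.576 + 0.752 + 0.42 + 0.264 + 0.171 + 0.13 + 0.05 + 0.028 = 2.391
R0 > 1, so the population is growing.

growing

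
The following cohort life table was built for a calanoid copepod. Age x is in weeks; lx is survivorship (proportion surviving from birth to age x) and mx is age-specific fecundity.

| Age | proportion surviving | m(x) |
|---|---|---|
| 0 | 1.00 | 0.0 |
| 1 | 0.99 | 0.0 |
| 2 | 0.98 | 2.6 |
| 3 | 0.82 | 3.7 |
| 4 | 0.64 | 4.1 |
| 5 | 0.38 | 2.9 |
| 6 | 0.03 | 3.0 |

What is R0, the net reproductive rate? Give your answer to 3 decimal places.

lx·mx by age: 0, 0, 2.548, 3.034, 2.624, 1.102, 0.09
R0 = Σ lx·mx = 9.398 → 9.398

9.398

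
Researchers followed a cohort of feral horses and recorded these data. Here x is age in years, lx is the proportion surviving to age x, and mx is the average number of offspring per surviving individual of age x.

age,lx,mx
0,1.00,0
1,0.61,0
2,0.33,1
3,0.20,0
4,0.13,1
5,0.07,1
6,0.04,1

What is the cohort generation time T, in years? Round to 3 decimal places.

lx·mx: 0, 0, 0.33, 0, 0.13, 0.07, 0.04 → R0 = 0.57
x·lx·mx: 0, 0, 0.66, 0, 0.52, 0.35, 0.24 → Σ = 1.77
T = 1.77 / 0.57 = 3.105263… → 3.105

3.105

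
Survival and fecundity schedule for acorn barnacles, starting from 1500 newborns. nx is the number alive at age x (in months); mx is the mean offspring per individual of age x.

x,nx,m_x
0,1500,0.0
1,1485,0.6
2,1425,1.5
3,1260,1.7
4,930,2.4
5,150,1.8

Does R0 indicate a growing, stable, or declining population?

growing

lx = nx/n0 = nx/1500: 1, 0.99, 0.95, 0.84, 0.62, 0.1
R0 = Σ lx·mx = 0 + 0.594 + 1.425 + 1.428 + 1.488 + 0.18 = 5.115
R0 > 1, so the population is growing.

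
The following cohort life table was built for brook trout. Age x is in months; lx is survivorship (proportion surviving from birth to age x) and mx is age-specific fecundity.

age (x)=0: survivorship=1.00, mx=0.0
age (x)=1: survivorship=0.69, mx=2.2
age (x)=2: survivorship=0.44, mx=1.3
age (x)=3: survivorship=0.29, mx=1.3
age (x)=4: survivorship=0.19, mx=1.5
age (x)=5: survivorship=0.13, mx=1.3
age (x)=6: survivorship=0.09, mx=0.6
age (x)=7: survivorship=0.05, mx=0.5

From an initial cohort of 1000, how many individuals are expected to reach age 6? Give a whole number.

90

Expected survivors = N0 · l_6 = 1000 × 0.09 = 90 → 90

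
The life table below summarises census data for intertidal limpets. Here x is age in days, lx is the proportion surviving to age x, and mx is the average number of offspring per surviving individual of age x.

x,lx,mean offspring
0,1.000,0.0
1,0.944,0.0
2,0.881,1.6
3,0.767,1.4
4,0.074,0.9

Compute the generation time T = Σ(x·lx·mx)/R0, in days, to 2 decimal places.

2.47

lx·mx: 0, 0, 1.4096, 1.0738, 0.0666 → R0 = 2.55
x·lx·mx: 0, 0, 2.8192, 3.2214, 0.2664 → Σ = 6.307
T = 6.307 / 2.55 = 2.473333… → 2.47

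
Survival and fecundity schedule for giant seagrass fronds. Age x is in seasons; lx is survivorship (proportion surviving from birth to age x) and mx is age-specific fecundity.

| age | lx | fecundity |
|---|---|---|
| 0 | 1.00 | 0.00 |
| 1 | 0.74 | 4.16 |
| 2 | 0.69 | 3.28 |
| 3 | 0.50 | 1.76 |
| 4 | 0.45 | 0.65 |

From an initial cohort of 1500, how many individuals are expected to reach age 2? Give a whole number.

1035

Expected survivors = N0 · l_2 = 1500 × 0.69 = 1035 → 1035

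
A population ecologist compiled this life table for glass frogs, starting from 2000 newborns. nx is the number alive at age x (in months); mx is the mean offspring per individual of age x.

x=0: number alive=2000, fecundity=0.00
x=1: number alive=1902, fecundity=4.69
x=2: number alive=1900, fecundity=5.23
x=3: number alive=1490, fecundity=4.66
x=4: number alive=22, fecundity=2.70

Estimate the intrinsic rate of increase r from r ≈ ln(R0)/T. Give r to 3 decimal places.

lx = nx/n0 = nx/2000: 1, 0.951, 0.95, 0.745, 0.011
R0 = Σ lx·mx = 0 + 4.46019 + 4.9685 + 3.4717 + 0.0297 = 12.93009
Σ x·lx·mx = 24.93109; T = 24.93109/12.93009 = 1.92815…
r ≈ ln(R0)/T = ln(12.93009)/1.92815… = 1.32747… → 1.327

1.327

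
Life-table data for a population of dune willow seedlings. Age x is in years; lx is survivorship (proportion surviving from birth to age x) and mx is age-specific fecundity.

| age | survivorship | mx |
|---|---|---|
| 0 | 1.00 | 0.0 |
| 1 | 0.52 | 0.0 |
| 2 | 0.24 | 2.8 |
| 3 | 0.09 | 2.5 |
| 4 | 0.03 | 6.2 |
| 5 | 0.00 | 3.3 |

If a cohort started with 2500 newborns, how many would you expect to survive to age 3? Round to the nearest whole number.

Expected survivors = N0 · l_3 = 2500 × 0.09 = 225 → 225

225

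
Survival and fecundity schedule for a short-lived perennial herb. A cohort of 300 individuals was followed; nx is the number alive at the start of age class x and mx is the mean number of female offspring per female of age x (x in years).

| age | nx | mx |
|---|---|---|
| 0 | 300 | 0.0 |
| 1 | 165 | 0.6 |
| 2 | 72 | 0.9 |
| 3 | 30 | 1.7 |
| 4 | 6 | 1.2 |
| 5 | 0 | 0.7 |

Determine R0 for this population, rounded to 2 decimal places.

lx = nx/n0 = nx/300: 1, 0.55, 0.24, 0.1, 0.02, 0
lx·mx by age: 0, 0.33, 0.216, 0.17, 0.024, 0
R0 = Σ lx·mx = 0.74 → 0.74

0.74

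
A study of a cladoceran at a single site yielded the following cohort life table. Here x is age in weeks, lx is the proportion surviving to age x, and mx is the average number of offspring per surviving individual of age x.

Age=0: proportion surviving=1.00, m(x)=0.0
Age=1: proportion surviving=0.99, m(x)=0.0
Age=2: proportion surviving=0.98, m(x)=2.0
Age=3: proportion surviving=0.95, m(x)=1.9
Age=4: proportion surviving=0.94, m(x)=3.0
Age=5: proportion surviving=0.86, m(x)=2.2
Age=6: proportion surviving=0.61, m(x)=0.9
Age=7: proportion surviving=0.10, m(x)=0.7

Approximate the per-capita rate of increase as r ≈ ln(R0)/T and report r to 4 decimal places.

R0 = Σ lx·mx = 0 + 0 + 1.96 + 1.805 + 2.82 + 1.892 + 0.549 + 0.07 = 9.096
Σ x·lx·mx = 33.859; T = 33.859/9.096 = 3.72241…
r ≈ ln(R0)/T = ln(9.096)/3.72241… = 0.59312… → 0.5931

0.5931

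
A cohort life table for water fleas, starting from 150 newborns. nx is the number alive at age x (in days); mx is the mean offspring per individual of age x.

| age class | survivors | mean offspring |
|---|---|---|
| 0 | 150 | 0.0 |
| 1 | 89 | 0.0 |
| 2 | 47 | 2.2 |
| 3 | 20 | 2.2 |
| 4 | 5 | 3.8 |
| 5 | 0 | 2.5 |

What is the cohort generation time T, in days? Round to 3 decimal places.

lx = nx/n0 = nx/150: 1, 0.59333…, 0.31333…, 0.13333…, 0.03333…, 0
lx·mx: 0, 0, 0.689333…, 0.293333…, 0.126667…, 0 → R0 = 1.109333…
x·lx·mx: 0, 0, 1.378667…, 0.88…, 0.506667…, 0 → Σ = 2.765333…
T = 2.765333… / 1.109333… = 2.492788… → 2.493

2.493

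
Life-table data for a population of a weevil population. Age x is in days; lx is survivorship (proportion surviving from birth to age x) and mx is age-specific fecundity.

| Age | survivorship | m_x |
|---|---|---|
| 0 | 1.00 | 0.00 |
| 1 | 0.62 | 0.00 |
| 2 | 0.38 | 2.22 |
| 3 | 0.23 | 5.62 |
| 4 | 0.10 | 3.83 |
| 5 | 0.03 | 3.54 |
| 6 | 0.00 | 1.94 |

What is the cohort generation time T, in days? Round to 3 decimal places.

lx·mx: 0, 0, 0.8436, 1.2926, 0.383, 0.1062, 0 → R0 = 2.6254
x·lx·mx: 0, 0, 1.6872, 3.8778, 1.532, 0.531, 0 → Σ = 7.628
T = 7.628 / 2.6254 = 2.905462… → 2.905

2.905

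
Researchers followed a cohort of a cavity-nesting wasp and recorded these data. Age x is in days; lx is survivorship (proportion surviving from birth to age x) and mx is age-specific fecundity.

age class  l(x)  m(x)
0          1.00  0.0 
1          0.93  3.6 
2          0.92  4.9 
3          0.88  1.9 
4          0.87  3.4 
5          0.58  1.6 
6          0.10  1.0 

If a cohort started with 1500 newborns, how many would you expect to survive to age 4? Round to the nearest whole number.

1305

Expected survivors = N0 · l_4 = 1500 × 0.87 = 1305 → 1305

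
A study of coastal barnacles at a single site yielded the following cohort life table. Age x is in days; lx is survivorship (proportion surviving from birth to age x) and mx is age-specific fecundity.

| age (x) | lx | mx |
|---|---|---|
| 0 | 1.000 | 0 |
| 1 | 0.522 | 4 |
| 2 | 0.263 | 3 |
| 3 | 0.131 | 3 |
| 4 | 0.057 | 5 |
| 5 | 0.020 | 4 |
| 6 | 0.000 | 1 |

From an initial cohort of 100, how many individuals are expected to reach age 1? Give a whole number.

Expected survivors = N0 · l_1 = 100 × 0.522 = 52.2 → 52

52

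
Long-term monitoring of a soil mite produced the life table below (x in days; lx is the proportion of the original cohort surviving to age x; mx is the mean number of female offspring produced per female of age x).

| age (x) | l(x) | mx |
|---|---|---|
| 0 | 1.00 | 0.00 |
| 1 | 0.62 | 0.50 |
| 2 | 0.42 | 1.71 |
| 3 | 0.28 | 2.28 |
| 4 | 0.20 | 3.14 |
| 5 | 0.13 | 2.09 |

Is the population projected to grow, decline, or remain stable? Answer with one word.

R0 = Σ lx·mx = 0 + 0.31 + 0.7182 + 0.6384 + 0.628 + 0.2717 = 2.5663
R0 > 1, so the population is growing.

growing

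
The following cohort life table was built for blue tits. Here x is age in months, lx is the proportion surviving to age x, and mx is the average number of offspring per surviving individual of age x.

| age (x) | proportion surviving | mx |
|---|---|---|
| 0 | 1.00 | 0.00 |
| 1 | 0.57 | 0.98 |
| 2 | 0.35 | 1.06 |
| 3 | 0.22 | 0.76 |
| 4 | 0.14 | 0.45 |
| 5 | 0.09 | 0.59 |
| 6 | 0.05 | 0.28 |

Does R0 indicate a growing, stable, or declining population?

R0 = Σ lx·mx = 0 + 0.5586 + 0.371 + 0.1672 + 0.063 + 0.0531 + 0.014 = 1.2269
R0 > 1, so the population is growing.

growing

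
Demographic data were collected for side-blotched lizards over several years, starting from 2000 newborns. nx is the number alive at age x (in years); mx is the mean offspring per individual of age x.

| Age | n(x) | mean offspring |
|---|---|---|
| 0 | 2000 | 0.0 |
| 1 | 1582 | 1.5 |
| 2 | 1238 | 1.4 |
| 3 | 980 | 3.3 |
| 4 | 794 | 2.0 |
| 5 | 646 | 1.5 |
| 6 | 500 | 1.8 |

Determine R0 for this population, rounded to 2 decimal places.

lx = nx/n0 = nx/2000: 1, 0.791, 0.619, 0.49, 0.397, 0.323, 0.25
lx·mx by age: 0, 1.1865, 0.8666, 1.617, 0.794, 0.4845, 0.45
R0 = Σ lx·mx = 5.3986 → 5.40

5.40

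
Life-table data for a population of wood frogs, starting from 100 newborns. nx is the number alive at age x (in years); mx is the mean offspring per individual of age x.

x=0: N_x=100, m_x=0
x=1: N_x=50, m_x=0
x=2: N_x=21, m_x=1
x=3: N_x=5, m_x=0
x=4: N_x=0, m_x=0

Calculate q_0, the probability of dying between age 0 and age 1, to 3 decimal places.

lx = nx/n0 = nx/100: 1, 0.5, 0.21, 0.05, 0
q_0 = (l_0 − l_1) / l_0 = (1 − 0.5) / 1
     = 0.5 / 1 = 0.5 → 0.500

0.500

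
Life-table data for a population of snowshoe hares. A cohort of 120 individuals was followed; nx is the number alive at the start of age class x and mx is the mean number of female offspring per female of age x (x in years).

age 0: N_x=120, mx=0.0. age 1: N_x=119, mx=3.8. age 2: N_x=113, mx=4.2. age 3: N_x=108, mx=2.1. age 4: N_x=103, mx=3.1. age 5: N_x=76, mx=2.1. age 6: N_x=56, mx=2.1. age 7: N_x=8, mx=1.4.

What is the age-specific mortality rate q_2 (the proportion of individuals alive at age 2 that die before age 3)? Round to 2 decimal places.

0.04

lx = nx/n0 = nx/120: 1, 0.99167…, 0.94167…, 0.9, 0.85833…, 0.63333…, 0.46667…, 0.06667…
q_2 = (l_2 − l_3) / l_2 = (0.941667… − 0.9) / 0.941667…
     = 0.041667… / 0.941667… = 0.044248… → 0.04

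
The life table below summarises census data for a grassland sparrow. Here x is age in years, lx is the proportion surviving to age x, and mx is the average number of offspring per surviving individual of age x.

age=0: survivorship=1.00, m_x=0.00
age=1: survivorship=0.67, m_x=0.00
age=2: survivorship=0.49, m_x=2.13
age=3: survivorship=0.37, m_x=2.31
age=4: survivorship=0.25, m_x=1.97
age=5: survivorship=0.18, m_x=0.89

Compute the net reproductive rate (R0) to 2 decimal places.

lx·mx by age: 0, 0, 1.0437, 0.8547, 0.4925, 0.1602
R0 = Σ lx·mx = 2.5511 → 2.55

2.55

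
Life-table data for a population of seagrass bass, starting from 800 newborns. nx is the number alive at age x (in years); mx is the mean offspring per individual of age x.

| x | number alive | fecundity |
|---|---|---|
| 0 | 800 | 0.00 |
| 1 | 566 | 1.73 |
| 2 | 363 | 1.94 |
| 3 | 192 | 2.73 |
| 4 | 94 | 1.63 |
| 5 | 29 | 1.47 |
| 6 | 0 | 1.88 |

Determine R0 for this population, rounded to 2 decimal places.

lx = nx/n0 = nx/800: 1, 0.7075, 0.45375, 0.24, 0.1175, 0.03625, 0
lx·mx by age: 0, 1.223975, 0.880275…, 0.6552, 0.191525, 0.053288…, 0
R0 = Σ lx·mx = 3.004263… → 3.00

3.00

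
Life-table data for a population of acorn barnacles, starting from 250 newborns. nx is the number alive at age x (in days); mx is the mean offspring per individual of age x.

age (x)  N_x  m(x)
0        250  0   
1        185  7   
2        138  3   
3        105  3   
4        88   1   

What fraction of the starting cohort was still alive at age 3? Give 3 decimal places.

0.420

l_3 = n_3/n_0 = 105/250 = 0.42 → 0.420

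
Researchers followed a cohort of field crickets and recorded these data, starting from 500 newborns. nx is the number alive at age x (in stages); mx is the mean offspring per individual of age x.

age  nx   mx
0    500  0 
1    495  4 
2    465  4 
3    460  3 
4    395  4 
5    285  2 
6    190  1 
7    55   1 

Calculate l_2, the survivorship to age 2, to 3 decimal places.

0.930

l_2 = n_2/n_0 = 465/500 = 0.93 → 0.930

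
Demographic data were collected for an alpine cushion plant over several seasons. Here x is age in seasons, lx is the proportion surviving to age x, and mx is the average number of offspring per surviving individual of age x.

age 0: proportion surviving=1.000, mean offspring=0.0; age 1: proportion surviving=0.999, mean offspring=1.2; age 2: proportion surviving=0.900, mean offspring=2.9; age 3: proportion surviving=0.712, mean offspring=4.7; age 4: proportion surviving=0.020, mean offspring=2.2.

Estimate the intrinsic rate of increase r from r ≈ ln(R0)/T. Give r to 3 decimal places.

0.854

R0 = Σ lx·mx = 0 + 1.1988 + 2.61 + 3.3464 + 0.044 = 7.1992
Σ x·lx·mx = 16.634; T = 16.634/7.1992 = 2.31053…
r ≈ ln(R0)/T = ln(7.1992)/2.31053… = 0.85433… → 0.854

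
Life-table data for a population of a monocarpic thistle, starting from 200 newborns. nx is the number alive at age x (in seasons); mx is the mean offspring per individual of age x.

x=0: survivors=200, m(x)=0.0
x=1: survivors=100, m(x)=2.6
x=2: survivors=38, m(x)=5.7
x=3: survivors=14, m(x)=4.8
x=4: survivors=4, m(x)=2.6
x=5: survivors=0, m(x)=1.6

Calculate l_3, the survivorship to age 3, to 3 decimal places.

0.070

l_3 = n_3/n_0 = 14/200 = 0.07 → 0.070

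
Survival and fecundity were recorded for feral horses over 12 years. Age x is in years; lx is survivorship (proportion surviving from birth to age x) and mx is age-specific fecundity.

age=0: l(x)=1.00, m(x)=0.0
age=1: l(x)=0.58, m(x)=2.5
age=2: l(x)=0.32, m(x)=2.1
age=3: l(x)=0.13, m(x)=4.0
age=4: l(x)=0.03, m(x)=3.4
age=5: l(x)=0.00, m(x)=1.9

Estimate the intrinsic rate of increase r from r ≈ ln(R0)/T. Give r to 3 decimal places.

0.582

R0 = Σ lx·mx = 0 + 1.45 + 0.672 + 0.52 + 0.102 + 0 = 2.744
Σ x·lx·mx = 4.762; T = 4.762/2.744 = 1.73542…
r ≈ ln(R0)/T = ln(2.744)/1.73542… = 0.58165… → 0.582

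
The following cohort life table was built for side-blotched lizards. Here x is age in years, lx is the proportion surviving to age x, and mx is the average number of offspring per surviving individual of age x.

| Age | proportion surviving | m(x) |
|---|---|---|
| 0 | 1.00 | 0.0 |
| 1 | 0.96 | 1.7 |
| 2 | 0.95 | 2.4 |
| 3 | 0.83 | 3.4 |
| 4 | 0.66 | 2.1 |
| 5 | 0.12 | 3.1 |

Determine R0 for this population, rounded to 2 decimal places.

8.49

lx·mx by age: 0, 1.632, 2.28, 2.822, 1.386, 0.372
R0 = Σ lx·mx = 8.492 → 8.49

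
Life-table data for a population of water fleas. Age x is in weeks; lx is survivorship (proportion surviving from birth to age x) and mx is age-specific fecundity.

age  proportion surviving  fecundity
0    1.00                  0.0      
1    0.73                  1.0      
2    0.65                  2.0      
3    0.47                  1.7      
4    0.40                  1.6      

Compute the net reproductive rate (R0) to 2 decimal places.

3.47

lx·mx by age: 0, 0.73, 1.3, 0.799, 0.64
R0 = Σ lx·mx = 3.469 → 3.47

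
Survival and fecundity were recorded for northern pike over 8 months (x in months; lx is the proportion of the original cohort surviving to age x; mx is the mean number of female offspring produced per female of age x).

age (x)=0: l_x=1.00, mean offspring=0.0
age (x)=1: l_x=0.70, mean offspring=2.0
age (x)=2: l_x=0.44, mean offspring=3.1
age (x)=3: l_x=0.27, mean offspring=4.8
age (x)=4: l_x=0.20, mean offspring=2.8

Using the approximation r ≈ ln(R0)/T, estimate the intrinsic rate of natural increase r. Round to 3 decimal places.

0.689

R0 = Σ lx·mx = 0 + 1.4 + 1.364 + 1.296 + 0.56 = 4.62
Σ x·lx·mx = 10.256; T = 10.256/4.62 = 2.21991…
r ≈ ln(R0)/T = ln(4.62)/2.21991… = 0.68939… → 0.689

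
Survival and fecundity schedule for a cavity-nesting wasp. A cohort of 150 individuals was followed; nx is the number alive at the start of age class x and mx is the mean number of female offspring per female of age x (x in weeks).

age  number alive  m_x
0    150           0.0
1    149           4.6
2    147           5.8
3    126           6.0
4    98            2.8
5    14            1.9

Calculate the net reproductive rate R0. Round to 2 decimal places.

lx = nx/n0 = nx/150: 1, 0.99333…, 0.98, 0.84, 0.65333…, 0.09333…
lx·mx by age: 0, 4.569333…, 5.684, 5.04, 1.829333…, 0.177333…
R0 = Σ lx·mx = 17.3… → 17.30

17.30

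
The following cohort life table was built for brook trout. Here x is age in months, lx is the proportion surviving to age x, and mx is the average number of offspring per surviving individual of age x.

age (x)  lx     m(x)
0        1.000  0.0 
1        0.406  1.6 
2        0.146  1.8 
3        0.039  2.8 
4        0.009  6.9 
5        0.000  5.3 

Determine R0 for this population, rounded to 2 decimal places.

lx·mx by age: 0, 0.6496, 0.2628, 0.1092, 0.0621, 0
R0 = Σ lx·mx = 1.0837 → 1.08

1.08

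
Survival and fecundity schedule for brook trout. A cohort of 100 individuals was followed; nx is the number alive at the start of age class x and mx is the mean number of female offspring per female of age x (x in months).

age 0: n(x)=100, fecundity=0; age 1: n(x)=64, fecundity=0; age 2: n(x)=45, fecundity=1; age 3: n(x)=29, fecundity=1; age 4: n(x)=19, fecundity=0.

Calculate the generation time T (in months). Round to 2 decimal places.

2.39

lx = nx/n0 = nx/100: 1, 0.64, 0.45, 0.29, 0.19
lx·mx: 0, 0, 0.45, 0.29, 0 → R0 = 0.74
x·lx·mx: 0, 0, 0.9, 0.87, 0 → Σ = 1.77
T = 1.77 / 0.74 = 2.391892… → 2.39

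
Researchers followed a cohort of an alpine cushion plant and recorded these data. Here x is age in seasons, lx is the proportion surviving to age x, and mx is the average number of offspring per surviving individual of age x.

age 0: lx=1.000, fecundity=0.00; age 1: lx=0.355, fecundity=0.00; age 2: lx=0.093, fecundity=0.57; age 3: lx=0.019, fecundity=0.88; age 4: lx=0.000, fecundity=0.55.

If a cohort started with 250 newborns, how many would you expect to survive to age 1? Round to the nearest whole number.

Expected survivors = N0 · l_1 = 250 × 0.355 = 88.75 → 89

89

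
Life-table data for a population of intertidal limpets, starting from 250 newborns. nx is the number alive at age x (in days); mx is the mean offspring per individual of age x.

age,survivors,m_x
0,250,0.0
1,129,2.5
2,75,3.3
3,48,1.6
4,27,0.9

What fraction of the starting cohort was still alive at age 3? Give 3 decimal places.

l_3 = n_3/n_0 = 48/250 = 0.192 → 0.192

0.192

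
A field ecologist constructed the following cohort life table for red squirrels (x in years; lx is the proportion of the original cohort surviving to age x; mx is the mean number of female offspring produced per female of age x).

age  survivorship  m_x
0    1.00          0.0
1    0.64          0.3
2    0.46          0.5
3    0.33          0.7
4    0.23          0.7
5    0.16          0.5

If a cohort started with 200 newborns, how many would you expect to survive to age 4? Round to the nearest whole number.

46

Expected survivors = N0 · l_4 = 200 × 0.23 = 46 → 46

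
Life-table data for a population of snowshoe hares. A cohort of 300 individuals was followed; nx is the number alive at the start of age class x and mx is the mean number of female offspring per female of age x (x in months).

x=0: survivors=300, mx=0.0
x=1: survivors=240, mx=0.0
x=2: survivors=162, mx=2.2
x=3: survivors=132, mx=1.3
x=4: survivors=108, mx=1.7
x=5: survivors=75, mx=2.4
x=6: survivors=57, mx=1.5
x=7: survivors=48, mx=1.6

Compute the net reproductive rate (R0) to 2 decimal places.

3.51

lx = nx/n0 = nx/300: 1, 0.8, 0.54, 0.44, 0.36, 0.25, 0.19, 0.16
lx·mx by age: 0, 0, 1.188, 0.572, 0.612, 0.6, 0.285, 0.256
R0 = Σ lx·mx = 3.513 → 3.51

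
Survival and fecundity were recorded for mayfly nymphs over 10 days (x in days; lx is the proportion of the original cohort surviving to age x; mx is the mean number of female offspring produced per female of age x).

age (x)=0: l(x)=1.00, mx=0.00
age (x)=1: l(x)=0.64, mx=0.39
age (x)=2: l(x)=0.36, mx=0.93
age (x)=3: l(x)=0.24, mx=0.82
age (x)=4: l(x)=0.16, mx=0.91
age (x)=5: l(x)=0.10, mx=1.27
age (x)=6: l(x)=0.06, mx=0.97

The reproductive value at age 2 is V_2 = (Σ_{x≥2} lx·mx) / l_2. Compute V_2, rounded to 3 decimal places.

2.396

lx·mx for x ≥ 2: 0.3348, 0.1968, 0.1456, 0.127, 0.0582 → sum = 0.8624
V_2 = 0.8624 / l_2 = 0.8624 / 0.36 = 2.395556… → 2.396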